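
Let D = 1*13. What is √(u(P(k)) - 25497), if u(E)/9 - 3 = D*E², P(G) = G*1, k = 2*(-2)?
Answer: 3*I*√2622 ≈ 153.62*I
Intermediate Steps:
D = 13
k = -4
P(G) = G
u(E) = 27 + 117*E² (u(E) = 27 + 9*(13*E²) = 27 + 117*E²)
√(u(P(k)) - 25497) = √((27 + 117*(-4)²) - 25497) = √((27 + 117*16) - 25497) = √((27 + 1872) - 25497) = √(1899 - 25497) = √(-23598) = 3*I*√2622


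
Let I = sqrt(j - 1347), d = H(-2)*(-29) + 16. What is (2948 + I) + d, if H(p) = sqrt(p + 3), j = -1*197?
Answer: 2935 + 2*I*sqrt(386) ≈ 2935.0 + 39.294*I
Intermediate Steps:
j = -197
H(p) = sqrt(3 + p)
d = -13 (d = sqrt(3 - 2)*(-29) + 16 = sqrt(1)*(-29) + 16 = 1*(-29) + 16 = -29 + 16 = -13)
I = 2*I*sqrt(386) (I = sqrt(-197 - 1347) = sqrt(-1544) = 2*I*sqrt(386) ≈ 39.294*I)
(2948 + I) + d = (2948 + 2*I*sqrt(386)) - 13 = 2935 + 2*I*sqrt(386)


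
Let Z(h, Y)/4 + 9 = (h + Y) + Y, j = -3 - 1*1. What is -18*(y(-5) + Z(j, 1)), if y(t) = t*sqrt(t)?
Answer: 792 + 90*I*sqrt(5) ≈ 792.0 + 201.25*I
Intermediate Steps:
y(t) = t**(3/2)
j = -4 (j = -3 - 1 = -4)
Z(h, Y) = -36 + 4*h + 8*Y (Z(h, Y) = -36 + 4*((h + Y) + Y) = -36 + 4*((Y + h) + Y) = -36 + 4*(h + 2*Y) = -36 + (4*h + 8*Y) = -36 + 4*h + 8*Y)
-18*(y(-5) + Z(j, 1)) = -18*((-5)**(3/2) + (-36 + 4*(-4) + 8*1)) = -18*(-5*I*sqrt(5) + (-36 - 16 + 8)) = -18*(-5*I*sqrt(5) - 44) = -18*(-44 - 5*I*sqrt(5)) = 792 + 90*I*sqrt(5)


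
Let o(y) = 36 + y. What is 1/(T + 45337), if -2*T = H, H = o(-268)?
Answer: 1/45453 ≈ 2.2001e-5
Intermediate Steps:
H = -232 (H = 36 - 268 = -232)
T = 116 (T = -½*(-232) = 116)
1/(T + 45337) = 1/(116 + 45337) = 1/45453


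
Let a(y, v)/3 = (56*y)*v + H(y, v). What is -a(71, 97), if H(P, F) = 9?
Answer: -1157043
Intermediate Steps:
a(y, v) = 27 + 168*v*y (a(y, v) = 3*((56*y)*v + 9) = 3*(56*v*y + 9) = 3*(9 + 56*v*y) = 27 + 168*v*y)
-a(71, 97) = -(27 + 168*97*71) = -(27 + 1157016) = -1*1157043 = -1157043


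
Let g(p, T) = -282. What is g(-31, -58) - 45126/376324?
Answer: -53084247/188162 ≈ -282.12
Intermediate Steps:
g(-31, -58) - 45126/376324 = -282 - 45126/376324 = -282 - 1*22563/188162 = -282 - 22563/188162 = -53084247/188162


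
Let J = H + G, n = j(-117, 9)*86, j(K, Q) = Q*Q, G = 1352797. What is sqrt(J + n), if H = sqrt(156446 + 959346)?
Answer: sqrt(1359763 + 4*sqrt(69737)) ≈ 1166.5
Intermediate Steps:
H = 4*sqrt(69737) (H = sqrt(1115792) = 4*sqrt(69737) ≈ 1056.3)
j(K, Q) = Q**2
n = 6966 (n = 9**2*86 = 81*86 = 6966)
J = 1352797 + 4*sqrt(69737) (J = 4*sqrt(69737) + 1352797 = 1352797 + 4*sqrt(69737) ≈ 1.3539e+6)
sqrt(J + n) = sqrt((1352797 + 4*sqrt(69737)) + 6966) = sqrt(1359763 + 4*sqrt(69737))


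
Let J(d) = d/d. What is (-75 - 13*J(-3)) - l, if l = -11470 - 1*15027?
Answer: 26409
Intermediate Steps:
J(d) = 1
l = -26497 (l = -11470 - 15027 = -26497)
(-75 - 13*J(-3)) - l = (-75 - 13*1) - 1*(-26497) = (-75 - 13) + 26497 = -88 + 26497 = 26409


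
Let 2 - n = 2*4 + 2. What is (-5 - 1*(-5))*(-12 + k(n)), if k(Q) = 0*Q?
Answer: 0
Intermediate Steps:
n = -8 (n = 2 - (2*4 + 2) = 2 - (8 + 2) = 2 - 1*10 = 2 - 10 = -8)
k(Q) = 0
(-5 - 1*(-5))*(-12 + k(n)) = (-5 - 1*(-5))*(-12 + 0) = (-5 + 5)*(-12) = 0*(-12) = 0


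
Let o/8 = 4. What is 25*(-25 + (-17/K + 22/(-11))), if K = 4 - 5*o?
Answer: -104875/156 ≈ -672.28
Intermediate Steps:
o = 32 (o = 8*4 = 32)
K = -156 (K = 4 - 5*32 = 4 - 160 = -156)
25*(-25 + (-17/K + 22/(-11))) = 25*(-25 + (-17/(-156) + 22/(-11))) = 25*(-25 + (-17*(-1/156) + 22*(-1/11))) = 25*(-25 + (17/156 - 2)) = 25*(-25 - 295/156) = 25*(-4195/156) = -104875/156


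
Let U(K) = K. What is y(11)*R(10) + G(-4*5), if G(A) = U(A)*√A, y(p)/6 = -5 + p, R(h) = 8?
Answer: 288 - 40*I*√5 ≈ 288.0 - 89.443*I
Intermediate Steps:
y(p) = -30 + 6*p (y(p) = 6*(-5 + p) = -30 + 6*p)
G(A) = A^(3/2) (G(A) = A*√A = A^(3/2))
y(11)*R(10) + G(-4*5) = (-30 + 6*11)*8 + (-4*5)^(3/2) = (-30 + 66)*8 + (-20)^(3/2) = 36*8 - 40*I*√5 = 288 - 40*I*√5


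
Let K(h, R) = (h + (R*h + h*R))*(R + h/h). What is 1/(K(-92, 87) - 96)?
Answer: -1/1416896 ≈ -7.0577e-7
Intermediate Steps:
K(h, R) = (1 + R)*(h + 2*R*h) (K(h, R) = (h + (R*h + R*h))*(R + 1) = (h + 2*R*h)*(1 + R) = (1 + R)*(h + 2*R*h))
1/(K(-92, 87) - 96) = 1/(-92*(1 + 2*87**2 + 3*87) - 96) = 1/(-92*(1 + 2*7569 + 261) - 96) = 1/(-92*(1 + 15138 + 261) - 96) = 1/(-92*15400 - 96) = 1/(-1416800 - 96) = 1/(-1416896) = -1/1416896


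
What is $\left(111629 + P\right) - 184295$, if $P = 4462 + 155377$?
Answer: $87173$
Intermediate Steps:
$P = 159839$
$\left(111629 + P\right) - 184295 = \left(111629 + 159839\right) - 184295 = 271468 - 184295 = 87173$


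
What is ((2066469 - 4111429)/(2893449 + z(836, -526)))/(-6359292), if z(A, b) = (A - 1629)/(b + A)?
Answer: 158484400/1426020987823731 ≈ 1.1114e-7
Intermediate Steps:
z(A, b) = (-1629 + A)/(A + b)
((2066469 - 4111429)/(2893449 + z(836, -526)))/(-6359292) = ((2066469 - 4111429)/(2893449 + (-1629 + 836)/(836 - 526)))/(-6359292) = -2044960/(2893449 - 793/310)*(-1/6359292) = -2044960/896968397/310*(-1/6359292) = -2044960*310/896968397*(-1/6359292) = -633937600/896968397*(-1/6359292) = 158484400/1426020987823731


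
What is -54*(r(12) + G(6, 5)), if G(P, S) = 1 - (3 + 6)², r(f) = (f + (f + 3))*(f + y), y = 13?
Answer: -32130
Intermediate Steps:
r(f) = (3 + 2*f)*(13 + f) (r(f) = (f + (f + 3))*(f + 13) = (f + (3 + f))*(13 + f) = (3 + 2*f)*(13 + f))
G(P, S) = -80 (G(P, S) = 1 - 1*9² = 1 - 1*81 = 1 - 81 = -80)
-54*(r(12) + G(6, 5)) = -54*((39 + 2*12² + 29*12) - 80) = -54*((39 + 2*144 + 348) - 80) = -54*((39 + 288 + 348) - 80) = -54*(675 - 80) = -54*595 = -32130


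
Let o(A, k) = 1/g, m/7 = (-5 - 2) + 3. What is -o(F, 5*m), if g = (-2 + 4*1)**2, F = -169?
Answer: -1/4 ≈ -0.25000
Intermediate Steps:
m = -28 (m = 7*((-5 - 2) + 3) = 7*(-7 + 3) = 7*(-4) = -28)
g = 4 (g = (-2 + 4)**2 = 2**2 = 4)
o(A, k) = 1/4
-o(F, 5*m) = -1*1/4 = -1/4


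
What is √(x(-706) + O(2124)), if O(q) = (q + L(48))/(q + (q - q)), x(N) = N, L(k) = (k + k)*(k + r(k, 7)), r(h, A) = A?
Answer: I*√22009065/177 ≈ 26.505*I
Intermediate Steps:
L(k) = 2*k*(7 + k) (L(k) = (k + k)*(k + 7) = (2*k)*(7 + k) = 2*k*(7 + k))
O(q) = (5280 + q)/q (O(q) = (q + 2*48*(7 + 48))/(q + (q - q)) = (q + 2*48*55)/(q + 0) = (q + 5280)/q = (5280 + q)/q)
√(x(-706) + O(2124)) = √(-706 + (5280 + 2124)/2124) = √(-706 + (1/2124)*7404) = √(-706 + 617/177) = √(-124345/177) = I*√22009065/177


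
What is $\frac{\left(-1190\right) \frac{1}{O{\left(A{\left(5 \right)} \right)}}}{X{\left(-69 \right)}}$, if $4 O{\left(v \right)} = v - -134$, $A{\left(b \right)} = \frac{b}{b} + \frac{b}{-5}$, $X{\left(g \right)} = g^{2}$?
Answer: $- \frac{2380}{318987} \approx -0.0074611$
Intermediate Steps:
$A{\left(b \right)} = 1 - \frac{b}{5}$ ($A{\left(b \right)} = 1 + b \left(- \frac{1}{5}\right) = 1 - \frac{b}{5}$)
$O{\left(v \right)} = \frac{67}{2} + \frac{v}{4}$ ($O{\left(v \right)} = \frac{v - -134}{4} = \frac{v + 134}{4} = \frac{134 + v}{4} = \frac{67}{2} + \frac{v}{4}$)
$\frac{\left(-1190\right) \frac{1}{O{\left(A{\left(5 \right)} \right)}}}{X{\left(-69 \right)}} = \frac{\left(-1190\right) \frac{1}{\frac{67}{2} + \frac{1 - 1}{4}}}{\left(-69\right)^{2}} = \frac{\left(-1190\right) \frac{1}{\frac{67}{2} + \frac{1 - 1}{4}}}{4761} = - \frac{1190}{\frac{67}{2} + \frac{1}{4} \cdot 0} \cdot \frac{1}{4761} = - \frac{1190}{\frac{67}{2} + 0} \cdot \frac{1}{4761} = - \frac{1190}{\frac{67}{2}} \cdot \frac{1}{4761} = \left(-1190\right) \frac{2}{67} \cdot \frac{1}{4761} = \left(- \frac{2380}{67}\right) \frac{1}{4761} = - \frac{2380}{318987}$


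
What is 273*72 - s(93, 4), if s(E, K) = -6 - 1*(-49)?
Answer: 19613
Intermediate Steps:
s(E, K) = 43 (s(E, K) = -6 + 49 = 43)
273*72 - s(93, 4) = 273*72 - 1*43 = 19656 - 43 = 19613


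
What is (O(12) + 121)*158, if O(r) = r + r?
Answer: 22910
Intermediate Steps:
O(r) = 2*r
(O(12) + 121)*158 = (2*12 + 121)*158 = (24 + 121)*158 = 145*158 = 22910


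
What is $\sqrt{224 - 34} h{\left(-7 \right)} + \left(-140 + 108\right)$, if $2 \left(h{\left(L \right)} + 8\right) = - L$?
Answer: $-32 - \frac{9 \sqrt{190}}{2} \approx -94.028$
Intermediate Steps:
$h{\left(L \right)} = -8 - \frac{L}{2}$ ($h{\left(L \right)} = -8 + \frac{\left(-1\right) L}{2} = -8 - \frac{L}{2}$)
$\sqrt{224 - 34} h{\left(-7 \right)} + \left(-140 + 108\right) = \sqrt{224 - 34} \left(-8 - - \frac{7}{2}\right) + \left(-140 + 108\right) = \sqrt{190} \left(-8 + \frac{7}{2}\right) - 32 = \sqrt{190} \left(- \frac{9}{2}\right) - 32 = - \frac{9 \sqrt{190}}{2} - 32 = -32 - \frac{9 \sqrt{190}}{2}$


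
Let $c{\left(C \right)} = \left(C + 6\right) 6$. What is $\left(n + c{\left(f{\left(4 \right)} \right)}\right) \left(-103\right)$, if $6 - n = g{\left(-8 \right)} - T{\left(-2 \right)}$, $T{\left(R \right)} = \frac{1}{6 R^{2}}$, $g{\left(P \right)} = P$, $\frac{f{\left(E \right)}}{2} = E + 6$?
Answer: $- \frac{420343}{24} \approx -17514.0$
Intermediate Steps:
$f{\left(E \right)} = 12 + 2 E$ ($f{\left(E \right)} = 2 \left(E + 6\right) = 2 \left(6 + E\right) = 12 + 2 E$)
$c{\left(C \right)} = 36 + 6 C$ ($c{\left(C \right)} = \left(6 + C\right) 6 = 36 + 6 C$)
$T{\left(R \right)} = \frac{1}{6 R^{2}}$
$n = \frac{337}{24}$ ($n = 6 - \left(-8 - \frac{1}{6 \cdot 4}\right) = 6 - \left(-8 - \frac{1}{6} \cdot \frac{1}{4}\right) = 6 - \left(-8 - \frac{1}{24}\right) = 6 - - \frac{193}{24} = 6 + \frac{193}{24} = \frac{337}{24} \approx 14.042$)
$\left(n + c{\left(f{\left(4 \right)} \right)}\right) \left(-103\right) = \left(\frac{337}{24} + \left(36 + 6 \left(12 + 2 \cdot 4\right)\right)\right) \left(-103\right) = \left(\frac{337}{24} + \left(36 + 6 \left(12 + 8\right)\right)\right) \left(-103\right) = \left(\frac{337}{24} + \left(36 + 6 \cdot 20\right)\right) \left(-103\right) = \left(\frac{337}{24} + \left(36 + 120\right)\right) \left(-103\right) = \left(\frac{337}{24} + 156\right) \left(-103\right) = \frac{4081}{24} \left(-103\right) = - \frac{420343}{24}$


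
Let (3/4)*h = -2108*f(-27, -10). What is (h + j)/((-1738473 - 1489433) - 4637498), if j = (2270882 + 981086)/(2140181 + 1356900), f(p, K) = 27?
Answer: 66345807740/6876488721431 ≈ 0.0096482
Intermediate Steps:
j = 3251968/3497081 ≈ 0.92991
h = -75888 (h = 4*(-2108*27)/3 = (4/3)*(-56916) = -75888)
(h + j)/((-1738473 - 1489433) - 4637498) = (-75888 + 3251968/3497081)/((-1738473 - 1489433) - 4637498) = -265383230960/(3497081*(-3227906 - 4637498)) = -265383230960/3497081/(-7865404) = -265383230960/3497081*(-1/7865404) = 66345807740/6876488721431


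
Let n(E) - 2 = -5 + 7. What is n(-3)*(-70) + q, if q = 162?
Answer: -118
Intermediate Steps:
n(E) = 4 (n(E) = 2 + (-5 + 7) = 2 + 2 = 4)
n(-3)*(-70) + q = 4*(-70) + 162 = -280 + 162 = -118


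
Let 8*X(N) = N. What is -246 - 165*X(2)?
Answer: -1149/4 ≈ -287.25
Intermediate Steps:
X(N) = N/8
-246 - 165*X(2) = -246 - 165*2/8 = -246 - 165*¼ = -246 - 165/4 = -1149/4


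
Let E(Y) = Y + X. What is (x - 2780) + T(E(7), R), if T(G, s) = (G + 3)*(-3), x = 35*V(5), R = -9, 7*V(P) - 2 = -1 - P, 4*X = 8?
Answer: -2836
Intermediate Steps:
X = 2 (X = (¼)*8 = 2)
V(P) = ⅐ - P/7 (V(P) = 2/7 + (-1 - P)/7 = 2/7 + (-⅐ - P/7) = ⅐ - P/7)
x = -20 (x = 35*(⅐ - ⅐*5) = 35*(⅐ - 5/7) = 35*(-4/7) = -20)
E(Y) = 2 + Y (E(Y) = Y + 2 = 2 + Y)
T(G, s) = -9 - 3*G (T(G, s) = (3 + G)*(-3) = -9 - 3*G)
(x - 2780) + T(E(7), R) = (-20 - 2780) + (-9 - 3*(2 + 7)) = -2800 + (-9 - 3*9) = -2800 + (-9 - 27) = -2800 - 36 = -2836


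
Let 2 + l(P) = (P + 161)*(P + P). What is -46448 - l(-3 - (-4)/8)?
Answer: -91307/2 ≈ -45654.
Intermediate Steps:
l(P) = -2 + 2*P*(161 + P) (l(P) = -2 + (P + 161)*(P + P) = -2 + (161 + P)*(2*P) = -2 + 2*P*(161 + P))
-46448 - l(-3 - (-4)/8) = -46448 - (-2 + 2*(-3 - (-4)/8)² + 322*(-3 - (-4)/8)) = -46448 - (-2 + 2*(-3 - 1*(-½))² + 322*(-3 - 1*(-½))) = -46448 - (-2 + 2*(-3 + ½)² + 322*(-3 + ½)) = -46448 - (-2 + 2*(-5/2)² + 322*(-5/2)) = -46448 - (-2 + 2*(25/4) - 805) = -46448 - (-2 + 25/2 - 805) = -46448 - 1*(-1589/2) = -46448 + 1589/2 = -91307/2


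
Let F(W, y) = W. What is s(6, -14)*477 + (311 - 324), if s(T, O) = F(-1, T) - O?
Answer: 6188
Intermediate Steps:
s(T, O) = -1 - O
s(6, -14)*477 + (311 - 324) = (-1 - 1*(-14))*477 + (311 - 324) = (-1 + 14)*477 - 13 = 13*477 - 13 = 6201 - 13 = 6188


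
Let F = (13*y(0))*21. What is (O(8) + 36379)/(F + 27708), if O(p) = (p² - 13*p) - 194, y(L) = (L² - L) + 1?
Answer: 36145/27981 ≈ 1.2918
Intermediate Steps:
y(L) = 1 + L² - L
F = 273 (F = (13*(1 + 0² - 1*0))*21 = (13*(1 + 0 + 0))*21 = (13*1)*21 = 13*21 = 273)
O(p) = -194 + p² - 13*p
(O(8) + 36379)/(F + 27708) = ((-194 + 8² - 13*8) + 36379)/(273 + 27708) = ((-194 + 64 - 104) + 36379)/27981 = (-234 + 36379)*(1/27981) = 36145*(1/27981) = 36145/27981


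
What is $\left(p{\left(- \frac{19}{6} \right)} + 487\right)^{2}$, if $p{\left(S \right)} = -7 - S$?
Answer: $\frac{8404201}{36} \approx 2.3345 \cdot 10^{5}$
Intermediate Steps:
$\left(p{\left(- \frac{19}{6} \right)} + 487\right)^{2} = \left(\left(-7 - - \frac{19}{6}\right) + 487\right)^{2} = \left(\left(-7 + \frac{19}{6}\right) + 487\right)^{2} = \left(- \frac{23}{6} + 487\right)^{2} = \left(\frac{2899}{6}\right)^{2} = \frac{8404201}{36}$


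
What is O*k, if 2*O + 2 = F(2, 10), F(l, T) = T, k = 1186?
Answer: 4744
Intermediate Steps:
O = 4 (O = -1 + (½)*10 = -1 + 5 = 4)
O*k = 4*1186 = 4744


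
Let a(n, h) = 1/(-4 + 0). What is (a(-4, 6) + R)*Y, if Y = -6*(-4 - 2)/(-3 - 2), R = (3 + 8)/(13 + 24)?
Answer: -63/185 ≈ -0.34054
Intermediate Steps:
R = 11/37 ≈ 0.29730
Y = -36/5 (Y = -(-36)/(-5) = -(-36)*(-1)/5 = -6*6/5 = -36/5 ≈ -7.2000)
a(n, h) = -1/4 (a(n, h) = 1/(-4) = -1/4)
(a(-4, 6) + R)*Y = (-1/4 + 11/37)*(-36/5) = (7/148)*(-36/5) = -63/185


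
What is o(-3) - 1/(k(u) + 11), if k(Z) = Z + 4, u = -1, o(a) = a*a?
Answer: 125/14 ≈ 8.9286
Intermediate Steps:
o(a) = a**2
k(Z) = 4 + Z
o(-3) - 1/(k(u) + 11) = (-3)**2 - 1/((4 - 1) + 11) = 9 - 1/(3 + 11) = 9 - 1/14 = 125/14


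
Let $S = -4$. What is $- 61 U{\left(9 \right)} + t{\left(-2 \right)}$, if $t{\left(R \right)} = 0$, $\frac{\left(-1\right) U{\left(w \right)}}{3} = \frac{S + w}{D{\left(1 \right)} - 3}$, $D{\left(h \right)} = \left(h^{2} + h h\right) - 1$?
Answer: $- \frac{915}{2} \approx -457.5$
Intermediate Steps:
$D{\left(h \right)} = -1 + 2 h^{2}$ ($D{\left(h \right)} = \left(h^{2} + h^{2}\right) - 1 = 2 h^{2} - 1 = -1 + 2 h^{2}$)
$U{\left(w \right)} = -6 + \frac{3 w}{2}$ ($U{\left(w \right)} = - 3 \frac{-4 + w}{\left(-1 + 2 \cdot 1^{2}\right) - 3} = - 3 \frac{-4 + w}{\left(-1 + 2 \cdot 1\right) - 3} = - 3 \frac{-4 + w}{\left(-1 + 2\right) - 3} = - 3 \frac{-4 + w}{1 - 3} = - 3 \frac{-4 + w}{-2} = - 3 \left(-4 + w\right) \left(- \frac{1}{2}\right) = - 3 \left(2 - \frac{w}{2}\right) = -6 + \frac{3 w}{2}$)
$- 61 U{\left(9 \right)} + t{\left(-2 \right)} = - 61 \left(-6 + \frac{3}{2} \cdot 9\right) + 0 = - 61 \left(-6 + \frac{27}{2}\right) + 0 = \left(-61\right) \frac{15}{2} + 0 = - \frac{915}{2} + 0 = - \frac{915}{2}$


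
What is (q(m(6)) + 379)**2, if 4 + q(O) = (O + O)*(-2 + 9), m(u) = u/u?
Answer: 151321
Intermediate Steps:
m(u) = 1
q(O) = -4 + 14*O (q(O) = -4 + (O + O)*(-2 + 9) = -4 + (2*O)*7 = -4 + 14*O)
(q(m(6)) + 379)**2 = ((-4 + 14*1) + 379)**2 = ((-4 + 14) + 379)**2 = (10 + 379)**2 = 389**2 = 151321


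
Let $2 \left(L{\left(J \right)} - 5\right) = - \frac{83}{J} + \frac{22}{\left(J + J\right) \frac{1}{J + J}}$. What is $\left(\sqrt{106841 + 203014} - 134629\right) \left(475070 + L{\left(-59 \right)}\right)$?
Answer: $- \frac{7547332839299}{118} + \frac{56060231 \sqrt{309855}}{118} \approx -6.3696 \cdot 10^{10}$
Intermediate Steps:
$L{\left(J \right)} = 16 - \frac{83}{2 J}$ ($L{\left(J \right)} = 5 + \frac{- \frac{83}{J} + \frac{22}{\left(J + J\right) \frac{1}{J + J}}}{2} = 5 + \frac{- \frac{83}{J} + \frac{22}{2 J \frac{1}{2 J}}}{2} = 5 + \frac{- \frac{83}{J} + \frac{22}{1}}{2} = 5 + \frac{- \frac{83}{J} + 22 \cdot 1}{2} = 5 + \frac{- \frac{83}{J} + 22}{2} = 5 + \frac{22 - \frac{83}{J}}{2} = 5 + \left(11 - \frac{83}{2 J}\right) = 16 - \frac{83}{2 J}$)
$\left(\sqrt{106841 + 203014} - 134629\right) \left(475070 + L{\left(-59 \right)}\right) = \left(\sqrt{106841 + 203014} - 134629\right) \left(475070 + \left(16 - \frac{83}{2 \left(-59\right)}\right)\right) = \left(\sqrt{309855} - 134629\right) \left(475070 + \left(16 - - \frac{83}{118}\right)\right) = \left(-134629 + \sqrt{309855}\right) \left(475070 + \left(16 + \frac{83}{118}\right)\right) = \left(-134629 + \sqrt{309855}\right) \left(475070 + \frac{1971}{118}\right) = \left(-134629 + \sqrt{309855}\right) \frac{56060231}{118} = - \frac{7547332839299}{118} + \frac{56060231 \sqrt{309855}}{118}$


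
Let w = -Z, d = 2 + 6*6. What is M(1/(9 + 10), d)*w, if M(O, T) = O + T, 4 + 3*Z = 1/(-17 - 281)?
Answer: 287513/5662 ≈ 50.779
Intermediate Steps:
d = 38 (d = 2 + 36 = 38)
Z = -1193/894 (Z = -4/3 + 1/(3*(-17 - 281)) = -4/3 + (1/3)/(-298) = -4/3 + (1/3)*(-1/298) = -4/3 - 1/894 = -1193/894 ≈ -1.3345)
w = 1193/894 (w = -1*(-1193/894) = 1193/894 ≈ 1.3345)
M(1/(9 + 10), d)*w = (1/(9 + 10) + 38)*(1193/894) = (1/19 + 38)*(1193/894) = (723/19)*(1193/894) = 287513/5662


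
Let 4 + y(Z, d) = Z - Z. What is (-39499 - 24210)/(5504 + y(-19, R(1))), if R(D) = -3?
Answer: -63709/5500 ≈ -11.583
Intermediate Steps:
y(Z, d) = -4 (y(Z, d) = -4 + (Z - Z) = -4 + 0 = -4)
(-39499 - 24210)/(5504 + y(-19, R(1))) = (-39499 - 24210)/(5504 - 4) = -63709/5500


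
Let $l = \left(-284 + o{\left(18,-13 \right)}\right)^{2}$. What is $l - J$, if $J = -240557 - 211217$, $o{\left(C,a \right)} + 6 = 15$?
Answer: $527399$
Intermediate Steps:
$o{\left(C,a \right)} = 9$ ($o{\left(C,a \right)} = -6 + 15 = 9$)
$J = -451774$ ($J = -240557 - 211217 = -451774$)
$l = 75625$ ($l = \left(-284 + 9\right)^{2} = \left(-275\right)^{2} = 75625$)
$l - J = 75625 - -451774 = 75625 + 451774 = 527399$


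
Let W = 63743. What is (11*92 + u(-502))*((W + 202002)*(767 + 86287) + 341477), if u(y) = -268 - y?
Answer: 28825595356922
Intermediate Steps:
(11*92 + u(-502))*((W + 202002)*(767 + 86287) + 341477) = (11*92 + (-268 - 1*(-502)))*((63743 + 202002)*(767 + 86287) + 341477) = (1012 + (-268 + 502))*(265745*87054 + 341477) = (1012 + 234)*(23134165230 + 341477) = 1246*23134506707 = 28825595356922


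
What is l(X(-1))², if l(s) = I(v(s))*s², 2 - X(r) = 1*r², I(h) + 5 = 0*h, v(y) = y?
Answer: 25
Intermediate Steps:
I(h) = -5 (I(h) = -5 + 0*h = -5 + 0 = -5)
X(r) = 2 - r²
l(s) = -5*s²
l(X(-1))² = (-5*(2 - 1*(-1)²)²)² = (-5*(2 - 1*1)²)² = (-5*(2 - 1)²)² = (-5*1²)² = (-5*1)² = (-5)² = 25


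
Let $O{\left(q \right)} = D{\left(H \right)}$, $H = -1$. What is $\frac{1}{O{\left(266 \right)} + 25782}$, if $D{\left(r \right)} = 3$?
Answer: $\frac{1}{25785} \approx 3.8782 \cdot 10^{-5}$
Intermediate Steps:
$O{\left(q \right)} = 3$
$\frac{1}{O{\left(266 \right)} + 25782} = \frac{1}{3 + 25782} = \frac{1}{25785}$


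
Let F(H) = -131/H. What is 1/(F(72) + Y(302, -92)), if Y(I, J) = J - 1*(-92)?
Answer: -72/131 ≈ -0.54962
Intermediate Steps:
Y(I, J) = 92 + J (Y(I, J) = J + 92 = 92 + J)
1/(F(72) + Y(302, -92)) = 1/(-131/72 + (92 - 92)) = 1/(-131*1/72 + 0) = 1/(-131/72 + 0) = 1/(-131/72) = -72/131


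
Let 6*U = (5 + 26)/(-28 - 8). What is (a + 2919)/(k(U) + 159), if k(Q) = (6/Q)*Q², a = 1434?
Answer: 156708/5693 ≈ 27.526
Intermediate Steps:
U = -31/216 (U = ((5 + 26)/(-28 - 8))/6 = (31/(-36))/6 = (31*(-1/36))/6 = (⅙)*(-31/36) = -31/216 ≈ -0.14352)
k(Q) = 6*Q
(a + 2919)/(k(U) + 159) = (1434 + 2919)/(6*(-31/216) + 159) = 4353/(-31/36 + 159) = 4353/(5693/36) = 4353*(36/5693) = 156708/5693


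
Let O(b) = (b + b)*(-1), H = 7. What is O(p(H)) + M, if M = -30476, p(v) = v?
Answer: -30490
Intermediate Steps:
O(b) = -2*b (O(b) = (2*b)*(-1) = -2*b)
O(p(H)) + M = -2*7 - 30476 = -14 - 30476 = -30490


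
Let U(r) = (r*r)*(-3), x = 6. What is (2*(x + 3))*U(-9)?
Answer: -4374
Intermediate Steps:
U(r) = -3*r**2 (U(r) = r**2*(-3) = -3*r**2)
(2*(x + 3))*U(-9) = (2*(6 + 3))*(-3*(-9)**2) = (2*9)*(-3*81) = 18*(-243) = -4374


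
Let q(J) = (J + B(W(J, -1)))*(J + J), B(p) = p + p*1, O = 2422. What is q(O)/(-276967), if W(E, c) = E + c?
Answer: -35186816/276967 ≈ -127.04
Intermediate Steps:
B(p) = 2*p (B(p) = p + p = 2*p)
q(J) = 2*J*(-2 + 3*J) (q(J) = (J + 2*(J - 1))*(J + J) = (J + 2*(-1 + J))*(2*J) = (J + (-2 + 2*J))*(2*J) = (-2 + 3*J)*(2*J) = 2*J*(-2 + 3*J))
q(O)/(-276967) = (2*2422*(-2 + 3*2422))/(-276967) = (2*2422*(-2 + 7266))*(-1/276967) = (2*2422*7264)*(-1/276967) = 35186816*(-1/276967) = -35186816/276967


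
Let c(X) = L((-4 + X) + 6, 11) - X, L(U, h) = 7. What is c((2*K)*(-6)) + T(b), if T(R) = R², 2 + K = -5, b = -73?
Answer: 5252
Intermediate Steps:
K = -7 (K = -2 - 5 = -7)
c(X) = 7 - X
c((2*K)*(-6)) + T(b) = (7 - 2*(-7)*(-6)) + (-73)² = (7 - (-14)*(-6)) + 5329 = (7 - 1*84) + 5329 = (7 - 84) + 5329 = -77 + 5329 = 5252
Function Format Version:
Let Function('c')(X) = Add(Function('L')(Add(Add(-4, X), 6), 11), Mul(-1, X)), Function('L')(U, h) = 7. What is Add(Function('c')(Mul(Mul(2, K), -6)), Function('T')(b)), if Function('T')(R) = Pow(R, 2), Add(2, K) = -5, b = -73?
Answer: 5252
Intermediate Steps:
K = -7 (K = Add(-2, -5) = -7)
Function('c')(X) = Add(7, Mul(-1, X))
Add(Function('c')(Mul(Mul(2, K), -6)), Function('T')(b)) = Add(Add(7, Mul(-1, Mul(Mul(2, -7), -6))), Pow(-73, 2)) = Add(Add(7, Mul(-1, Mul(-14, -6))), 5329) = Add(Add(7, Mul(-1, 84)), 5329) = Add(Add(7, -84), 5329) = Add(-77, 5329) = 5252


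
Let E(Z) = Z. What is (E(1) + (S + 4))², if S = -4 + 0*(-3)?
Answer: 1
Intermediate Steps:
S = -4 (S = -4 + 0 = -4)
(E(1) + (S + 4))² = (1 + (-4 + 4))² = (1 + 0)² = 1² = 1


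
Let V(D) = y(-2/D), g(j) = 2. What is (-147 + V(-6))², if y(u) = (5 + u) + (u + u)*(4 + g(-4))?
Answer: 170569/9 ≈ 18952.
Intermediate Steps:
y(u) = 5 + 13*u (y(u) = (5 + u) + (u + u)*(4 + 2) = (5 + u) + (2*u)*6 = (5 + u) + 12*u = 5 + 13*u)
V(D) = 5 - 26/D (V(D) = 5 + 13*(-2/D) = 5 - 26/D)
(-147 + V(-6))² = (-147 + (5 - 26/(-6)))² = (-147 + (5 - 26*(-⅙)))² = (-147 + (5 + 13/3))² = (-147 + 28/3)² = (-413/3)² = 170569/9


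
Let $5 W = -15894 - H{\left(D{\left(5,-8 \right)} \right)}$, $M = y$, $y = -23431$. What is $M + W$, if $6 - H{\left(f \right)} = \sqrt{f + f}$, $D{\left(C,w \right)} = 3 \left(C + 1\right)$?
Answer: $- \frac{133049}{5} \approx -26610.0$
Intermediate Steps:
$D{\left(C,w \right)} = 3 + 3 C$ ($D{\left(C,w \right)} = 3 \left(1 + C\right) = 3 + 3 C$)
$H{\left(f \right)} = 6 - \sqrt{2} \sqrt{f}$ ($H{\left(f \right)} = 6 - \sqrt{f + f} = 6 - \sqrt{2 f} = 6 - \sqrt{2} \sqrt{f}$)
$M = -23431$
$W = - \frac{15894}{5}$ ($W = \frac{-15894 - \left(6 - \sqrt{2} \sqrt{3 + 3 \cdot 5}\right)}{5} = \frac{-15894 - \left(6 - \sqrt{2} \sqrt{3 + 15}\right)}{5} = \frac{-15894 - \left(6 - \sqrt{2} \sqrt{18}\right)}{5} = \frac{-15894 - \left(6 - \sqrt{2} \cdot 3 \sqrt{2}\right)}{5} = \frac{-15894 - \left(6 - 6\right)}{5} = \frac{-15894 - 0}{5} = \frac{-15894 + 0}{5} = \frac{1}{5} \left(-15894\right) = - \frac{15894}{5} \approx -3178.8$)
$M + W = -23431 - \frac{15894}{5} = - \frac{133049}{5}$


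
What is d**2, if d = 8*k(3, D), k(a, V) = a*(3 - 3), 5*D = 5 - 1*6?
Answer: 0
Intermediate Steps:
D = -1/5 (D = (5 - 1*6)/5 = (5 - 6)/5 = (1/5)*(-1) = -1/5 ≈ -0.20000)
k(a, V) = 0 (k(a, V) = a*0 = 0)
d = 0 (d = 8*0 = 0)
d**2 = 0**2 = 0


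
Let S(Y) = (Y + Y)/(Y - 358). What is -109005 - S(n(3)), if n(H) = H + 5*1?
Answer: -19075867/175 ≈ -1.0901e+5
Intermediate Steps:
n(H) = 5 + H (n(H) = H + 5 = 5 + H)
S(Y) = 2*Y/(-358 + Y) (S(Y) = (2*Y)/(-358 + Y) = 2*Y/(-358 + Y))
-109005 - S(n(3)) = -109005 - 2*(5 + 3)/(-358 + (5 + 3)) = -109005 - 2*8/(-358 + 8) = -109005 - 2*8/(-350) = -109005 - 2*8*(-1)/350 = -109005 - 1*(-8/175) = -109005 + 8/175 = -19075867/175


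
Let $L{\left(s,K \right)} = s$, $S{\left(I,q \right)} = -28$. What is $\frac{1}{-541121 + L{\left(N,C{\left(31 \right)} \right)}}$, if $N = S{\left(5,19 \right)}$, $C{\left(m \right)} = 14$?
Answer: $- \frac{1}{541149} \approx -1.8479 \cdot 10^{-6}$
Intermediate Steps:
$N = -28$
$\frac{1}{-541121 + L{\left(N,C{\left(31 \right)} \right)}} = \frac{1}{-541121 - 28} = \frac{1}{-541149} = - \frac{1}{541149}$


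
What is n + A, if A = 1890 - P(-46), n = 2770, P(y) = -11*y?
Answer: 4154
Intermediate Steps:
A = 1384 (A = 1890 - (-11)*(-46) = 1890 - 1*506 = 1890 - 506 = 1384)
n + A = 2770 + 1384 = 4154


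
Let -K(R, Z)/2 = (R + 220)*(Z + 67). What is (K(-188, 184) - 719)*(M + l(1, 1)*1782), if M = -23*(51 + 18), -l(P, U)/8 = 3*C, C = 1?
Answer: 744409965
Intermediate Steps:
l(P, U) = -24
K(R, Z) = -2*(67 + Z)*(220 + R) (K(R, Z) = -2*(R + 220)*(Z + 67) = -2*(220 + R)*(67 + Z) = -2*(67 + Z)*(220 + R))
M = -1587 (M = -23*69 = -1587)
(K(-188, 184) - 719)*(M + l(1, 1)*1782) = ((-29480 - 440*184 - 134*(-188) - 2*(-188)*184) - 719)*(-1587 - 24*1782) = ((-29480 - 80960 + 25192 + 69184) - 719)*(-1587 - 42768) = (-16064 - 719)*(-44355) = -16783*(-44355) = 744409965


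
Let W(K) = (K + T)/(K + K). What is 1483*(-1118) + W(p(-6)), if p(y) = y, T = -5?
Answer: -19895917/12 ≈ -1.6580e+6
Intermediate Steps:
W(K) = (-5 + K)/(2*K) (W(K) = (K - 5)/(K + K) = (-5 + K)/((2*K)) = (-5 + K)*(1/(2*K)) = (-5 + K)/(2*K))
1483*(-1118) + W(p(-6)) = 1483*(-1118) + (1/2)*(-5 - 6)/(-6) = -1657994 + (1/2)*(-1/6)*(-11) = -1657994 + 11/12 = -19895917/12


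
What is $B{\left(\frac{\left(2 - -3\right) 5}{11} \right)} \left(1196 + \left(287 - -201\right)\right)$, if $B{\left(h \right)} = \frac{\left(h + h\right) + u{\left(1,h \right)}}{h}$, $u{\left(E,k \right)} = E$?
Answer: $\frac{102724}{25} \approx 4109.0$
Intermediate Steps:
$B{\left(h \right)} = \frac{1 + 2 h}{h}$ ($B{\left(h \right)} = \frac{\left(h + h\right) + 1}{h} = \frac{2 h + 1}{h} = \frac{1 + 2 h}{h}$)
$B{\left(\frac{\left(2 - -3\right) 5}{11} \right)} \left(1196 + \left(287 - -201\right)\right) = \left(2 + \frac{1}{\left(2 - -3\right) 5 \cdot \frac{1}{11}}\right) \left(1196 + \left(287 - -201\right)\right) = \left(2 + \frac{1}{\left(2 + 3\right) 5 \cdot \frac{1}{11}}\right) \left(1196 + \left(287 + 201\right)\right) = \left(2 + \frac{1}{5 \cdot 5 \cdot \frac{1}{11}}\right) \left(1196 + 488\right) = \left(2 + \frac{1}{25 \cdot \frac{1}{11}}\right) 1684 = \left(2 + \frac{1}{\frac{25}{11}}\right) 1684 = \left(2 + \frac{11}{25}\right) 1684 = \frac{61}{25} \cdot 1684 = \frac{102724}{25}$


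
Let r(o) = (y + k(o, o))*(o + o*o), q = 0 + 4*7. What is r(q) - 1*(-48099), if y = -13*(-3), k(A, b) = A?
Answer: 102503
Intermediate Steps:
q = 28 (q = 0 + 28 = 28)
y = 39
r(o) = (39 + o)*(o + o²) (r(o) = (39 + o)*(o + o*o) = (39 + o)*(o + o²))
r(q) - 1*(-48099) = 28*(39 + 28² + 40*28) - 1*(-48099) = 28*(39 + 784 + 1120) + 48099 = 28*1943 + 48099 = 54404 + 48099 = 102503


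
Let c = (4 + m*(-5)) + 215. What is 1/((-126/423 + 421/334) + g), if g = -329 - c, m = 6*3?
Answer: -15698/7174573 ≈ -0.0021880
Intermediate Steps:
m = 18
c = 129 (c = (4 + 18*(-5)) + 215 = (4 - 90) + 215 = -86 + 215 = 129)
g = -458 (g = -329 - 1*129 = -329 - 129 = -458)
1/((-126/423 + 421/334) + g) = 1/((-126/423 + 421/334) - 458) = 1/((-126*1/423 + 421*(1/334)) - 458) = 1/((-14/47 + 421/334) - 458) = 1/(15111/15698 - 458) = 1/(-7174573/15698) = -15698/7174573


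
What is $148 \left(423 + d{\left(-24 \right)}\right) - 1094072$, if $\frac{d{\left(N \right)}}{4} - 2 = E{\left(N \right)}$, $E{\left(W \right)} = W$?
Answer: $-1044492$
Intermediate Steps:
$d{\left(N \right)} = 8 + 4 N$
$148 \left(423 + d{\left(-24 \right)}\right) - 1094072 = 148 \left(423 + \left(8 + 4 \left(-24\right)\right)\right) - 1094072 = 148 \left(423 + \left(8 - 96\right)\right) - 1094072 = 148 \left(423 - 88\right) - 1094072 = 148 \cdot 335 - 1094072 = 49580 - 1094072 = -1044492$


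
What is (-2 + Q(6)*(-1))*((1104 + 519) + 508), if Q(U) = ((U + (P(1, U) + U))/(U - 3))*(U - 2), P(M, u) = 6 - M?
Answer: -157694/3 ≈ -52565.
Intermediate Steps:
Q(U) = (-2 + U)*(5 + 2*U)/(-3 + U) (Q(U) = ((U + ((6 - 1*1) + U))/(U - 3))*(U - 2) = ((U + ((6 - 1) + U))/(-3 + U))*(-2 + U) = ((U + (5 + U))/(-3 + U))*(-2 + U) = ((5 + 2*U)/(-3 + U))*(-2 + U) = (-2 + U)*(5 + 2*U)/(-3 + U))
(-2 + Q(6)*(-1))*((1104 + 519) + 508) = (-2 + ((-10 + 6 + 2*6**2)/(-3 + 6))*(-1))*((1104 + 519) + 508) = (-2 + ((-10 + 6 + 2*36)/3)*(-1))*(1623 + 508) = (-2 + ((-10 + 6 + 72)/3)*(-1))*2131 = (-2 + ((1/3)*68)*(-1))*2131 = (-2 + (68/3)*(-1))*2131 = (-2 - 68/3)*2131 = -74/3*2131 = -157694/3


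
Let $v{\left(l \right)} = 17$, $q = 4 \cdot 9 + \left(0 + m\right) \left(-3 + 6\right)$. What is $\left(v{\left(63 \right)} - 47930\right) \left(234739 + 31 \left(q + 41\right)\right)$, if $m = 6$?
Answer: $-11388153492$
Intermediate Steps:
$q = 54$ ($q = 4 \cdot 9 + \left(0 + 6\right) \left(-3 + 6\right) = 36 + 6 \cdot 3 = 36 + 18 = 54$)
$\left(v{\left(63 \right)} - 47930\right) \left(234739 + 31 \left(q + 41\right)\right) = \left(17 - 47930\right) \left(234739 + 31 \left(54 + 41\right)\right) = - 47913 \left(234739 + 31 \cdot 95\right) = - 47913 \left(234739 + 2945\right) = \left(-47913\right) 237684 = -11388153492$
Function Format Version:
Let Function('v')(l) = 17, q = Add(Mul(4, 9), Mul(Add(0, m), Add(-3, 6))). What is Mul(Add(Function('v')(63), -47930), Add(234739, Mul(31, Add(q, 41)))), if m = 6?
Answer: -11388153492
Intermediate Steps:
q = 54 (q = Add(Mul(4, 9), Mul(Add(0, 6), Add(-3, 6))) = Add(36, Mul(6, 3)) = Add(36, 18) = 54)
Mul(Add(Function('v')(63), -47930), Add(234739, Mul(31, Add(q, 41)))) = Mul(Add(17, -47930), Add(234739, Mul(31, Add(54, 41)))) = Mul(-47913, Add(234739, Mul(31, 95))) = Mul(-47913, Add(234739, 2945)) = Mul(-47913, 237684) = -11388153492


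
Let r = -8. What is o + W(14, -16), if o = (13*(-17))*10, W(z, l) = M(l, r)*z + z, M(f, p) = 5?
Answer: -2126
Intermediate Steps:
W(z, l) = 6*z (W(z, l) = 5*z + z = 6*z)
o = -2210 (o = -221*10 = -2210)
o + W(14, -16) = -2210 + 6*14 = -2210 + 84 = -2126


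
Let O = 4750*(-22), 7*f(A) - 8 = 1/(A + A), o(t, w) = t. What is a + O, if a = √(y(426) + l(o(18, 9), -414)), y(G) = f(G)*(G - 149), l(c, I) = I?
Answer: -104500 + I*√865953417/2982 ≈ -1.045e+5 + 9.8682*I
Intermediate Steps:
f(A) = 8/7 + 1/(14*A) (f(A) = 8/7 + 1/(7*(A + A)) = 8/7 + 1/(7*((2*A))) = 8/7 + (1/(2*A))/7 = 8/7 + 1/(14*A))
O = -104500
y(G) = (1 + 16*G)*(-149 + G)/(14*G) (y(G) = ((1 + 16*G)/(14*G))*(G - 149) = ((1 + 16*G)/(14*G))*(-149 + G) = (1 + 16*G)*(-149 + G)/(14*G))
a = I*√865953417/2982 (a = √((1/14)*(1 + 16*426)*(-149 + 426)/426 - 414) = √((1/14)*(1/426)*(1 + 6816)*277 - 414) = √((1/14)*(1/426)*6817*277 - 414) = √(1888309/5964 - 414) = √(-580787/5964) = I*√865953417/2982 ≈ 9.8682*I)
a + O = I*√865953417/2982 - 104500 = -104500 + I*√865953417/2982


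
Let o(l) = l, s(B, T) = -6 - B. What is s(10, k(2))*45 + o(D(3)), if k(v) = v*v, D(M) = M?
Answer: -717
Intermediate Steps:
k(v) = v**2
s(10, k(2))*45 + o(D(3)) = (-6 - 1*10)*45 + 3 = (-6 - 10)*45 + 3 = -16*45 + 3 = -720 + 3 = -717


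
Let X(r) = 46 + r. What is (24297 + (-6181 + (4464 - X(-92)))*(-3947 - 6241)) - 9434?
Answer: 17039011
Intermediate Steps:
(24297 + (-6181 + (4464 - X(-92)))*(-3947 - 6241)) - 9434 = (24297 + (-6181 + (4464 - (46 - 92)))*(-3947 - 6241)) - 9434 = (24297 + (-6181 + (4464 - 1*(-46)))*(-10188)) - 9434 = (24297 + (-6181 + (4464 + 46))*(-10188)) - 9434 = (24297 + (-6181 + 4510)*(-10188)) - 9434 = (24297 - 1671*(-10188)) - 9434 = (24297 + 17024148) - 9434 = 17048445 - 9434 = 17039011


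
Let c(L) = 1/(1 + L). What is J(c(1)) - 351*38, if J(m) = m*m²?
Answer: -106703/8 ≈ -13338.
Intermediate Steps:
J(m) = m³
J(c(1)) - 351*38 = (1/(1 + 1))³ - 351*38 = (1/2)³ - 13338 = (½)³ - 13338 = ⅛ - 13338 = -106703/8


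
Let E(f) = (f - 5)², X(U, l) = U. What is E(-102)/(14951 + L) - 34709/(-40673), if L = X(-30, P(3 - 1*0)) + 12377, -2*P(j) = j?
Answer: 1413151459/1110291554 ≈ 1.2728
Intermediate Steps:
P(j) = -j/2
L = 12347 (L = -30 + 12377 = 12347)
E(f) = (-5 + f)²
E(-102)/(14951 + L) - 34709/(-40673) = (-5 - 102)²/(14951 + 12347) - 34709/(-40673) = (-107)²/27298 - 34709*(-1/40673) = 11449*(1/27298) + 34709/40673 = 11449/27298 + 34709/40673 = 1413151459/1110291554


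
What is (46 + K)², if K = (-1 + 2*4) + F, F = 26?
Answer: 6241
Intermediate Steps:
K = 33 (K = (-1 + 2*4) + 26 = (-1 + 8) + 26 = 7 + 26 = 33)
(46 + K)² = (46 + 33)² = 79² = 6241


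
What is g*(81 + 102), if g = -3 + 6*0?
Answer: -549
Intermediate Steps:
g = -3 (g = -3 + 0 = -3)
g*(81 + 102) = -3*(81 + 102) = -3*183 = -549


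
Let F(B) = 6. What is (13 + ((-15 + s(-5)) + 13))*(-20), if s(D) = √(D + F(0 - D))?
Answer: -240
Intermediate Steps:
s(D) = √(6 + D) (s(D) = √(D + 6) = √(6 + D))
(13 + ((-15 + s(-5)) + 13))*(-20) = (13 + ((-15 + √(6 - 5)) + 13))*(-20) = (13 + ((-15 + √1) + 13))*(-20) = (13 + ((-15 + 1) + 13))*(-20) = (13 + (-14 + 13))*(-20) = (13 - 1)*(-20) = 12*(-20) = -240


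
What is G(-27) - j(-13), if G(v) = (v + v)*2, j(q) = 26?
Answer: -134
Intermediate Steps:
G(v) = 4*v (G(v) = (2*v)*2 = 4*v)
G(-27) - j(-13) = 4*(-27) - 1*26 = -108 - 26 = -134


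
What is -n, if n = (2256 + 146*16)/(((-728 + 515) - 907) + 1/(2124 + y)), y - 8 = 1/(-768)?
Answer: 469926625/114616202 ≈ 4.1000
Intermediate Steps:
y = 6143/768 (y = 8 + 1/(-768) = 8 - 1/768 = 6143/768 ≈ 7.9987)
n = -469926625/114616202 (n = (2256 + 146*16)/(((-728 + 515) - 907) + 1/(2124 + 6143/768)) = (2256 + 2336)/((-213 - 907) + 1/(1637375/768)) = 4592/(-1120 + 768/1637375) = 4592/(-1833859232/1637375) = 4592*(-1637375/1833859232) = -469926625/114616202 ≈ -4.1000)
-n = -1*(-469926625/114616202) = 469926625/114616202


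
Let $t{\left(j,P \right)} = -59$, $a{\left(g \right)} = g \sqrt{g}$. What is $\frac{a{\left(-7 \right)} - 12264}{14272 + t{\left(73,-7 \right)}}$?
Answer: $- \frac{12264}{14213} - \frac{7 i \sqrt{7}}{14213} \approx -0.86287 - 0.0013031 i$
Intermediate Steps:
$a{\left(g \right)} = g^{\frac{3}{2}}$
$\frac{a{\left(-7 \right)} - 12264}{14272 + t{\left(73,-7 \right)}} = \frac{\left(-7\right)^{\frac{3}{2}} - 12264}{14272 - 59} = \frac{- 7 i \sqrt{7} - 12264}{14213} = \left(-12264 - 7 i \sqrt{7}\right) \frac{1}{14213} = - \frac{12264}{14213} - \frac{7 i \sqrt{7}}{14213}$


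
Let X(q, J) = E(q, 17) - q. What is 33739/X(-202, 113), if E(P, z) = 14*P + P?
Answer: -33739/2828 ≈ -11.930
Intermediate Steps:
E(P, z) = 15*P
X(q, J) = 14*q (X(q, J) = 15*q - q = 14*q)
33739/X(-202, 113) = 33739/((14*(-202))) = 33739/(-2828) = 33739*(-1/2828) = -33739/2828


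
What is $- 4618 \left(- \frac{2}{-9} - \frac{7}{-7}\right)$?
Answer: $- \frac{50798}{9} \approx -5644.2$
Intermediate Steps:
$- 4618 \left(- \frac{2}{-9} - \frac{7}{-7}\right) = - 4618 \left(\left(-2\right) \left(- \frac{1}{9}\right) - -1\right) = - 4618 \left(\frac{2}{9} + 1\right) = \left(-4618\right) \frac{11}{9} = - \frac{50798}{9}$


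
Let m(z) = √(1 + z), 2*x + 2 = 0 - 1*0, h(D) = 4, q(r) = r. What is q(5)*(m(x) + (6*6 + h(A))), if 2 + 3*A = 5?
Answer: 200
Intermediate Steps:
A = 1 (A = -⅔ + (⅓)*5 = -⅔ + 5/3 = 1)
x = -1 (x = -1 + (0 - 1*0)/2 = -1 + (0 + 0)/2 = -1 + (½)*0 = -1 + 0 = -1)
q(5)*(m(x) + (6*6 + h(A))) = 5*(√(1 - 1) + (6*6 + 4)) = 5*(√0 + (36 + 4)) = 5*(0 + 40) = 5*40 = 200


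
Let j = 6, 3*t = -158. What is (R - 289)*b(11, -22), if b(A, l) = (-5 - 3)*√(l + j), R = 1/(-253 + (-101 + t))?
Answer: 2820664*I/305 ≈ 9248.1*I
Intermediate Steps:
t = -158/3 (t = (⅓)*(-158) = -158/3 ≈ -52.667)
R = -3/1220 (R = 1/(-253 + (-101 - 158/3)) = 1/(-253 - 461/3) = 1/(-1220/3) = -3/1220 ≈ -0.0024590)
b(A, l) = -8*√(6 + l) (b(A, l) = (-5 - 3)*√(l + 6) = -8*√(6 + l))
(R - 289)*b(11, -22) = (-3/1220 - 289)*(-8*√(6 - 22)) = -(-705166)*√(-16)/305 = -(-705166)*4*I/305 = -(-2820664)*I/305 = 2820664*I/305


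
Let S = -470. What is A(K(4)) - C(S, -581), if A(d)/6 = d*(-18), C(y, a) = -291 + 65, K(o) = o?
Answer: -206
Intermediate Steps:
C(y, a) = -226
A(d) = -108*d (A(d) = 6*(d*(-18)) = 6*(-18*d) = -108*d)
A(K(4)) - C(S, -581) = -108*4 - 1*(-226) = -432 + 226 = -206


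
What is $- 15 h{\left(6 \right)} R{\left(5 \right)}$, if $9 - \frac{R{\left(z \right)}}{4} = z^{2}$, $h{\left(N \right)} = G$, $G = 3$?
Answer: $2880$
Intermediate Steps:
$h{\left(N \right)} = 3$
$R{\left(z \right)} = 36 - 4 z^{2}$
$- 15 h{\left(6 \right)} R{\left(5 \right)} = \left(-15\right) 3 \left(36 - 4 \cdot 5^{2}\right) = - 45 \left(36 - 100\right) = \left(-45\right) \left(-64\right) = 2880$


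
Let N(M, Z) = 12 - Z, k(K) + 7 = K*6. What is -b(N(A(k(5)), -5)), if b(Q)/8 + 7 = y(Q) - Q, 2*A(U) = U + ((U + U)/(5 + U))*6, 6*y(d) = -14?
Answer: 632/3 ≈ 210.67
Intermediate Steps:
k(K) = -7 + 6*K (k(K) = -7 + K*6 = -7 + 6*K)
y(d) = -7/3 (y(d) = (⅙)*(-14) = -7/3)
A(U) = U/2 + 6*U/(5 + U) (A(U) = (U + ((U + U)/(5 + U))*6)/2 = (U + ((2*U)/(5 + U))*6)/2 = (U + (2*U/(5 + U))*6)/2 = (U + 12*U/(5 + U))/2 = U/2 + 6*U/(5 + U))
b(Q) = -224/3 - 8*Q (b(Q) = -56 + 8*(-7/3 - Q) = -56 + (-56/3 - 8*Q) = -224/3 - 8*Q)
-b(N(A(k(5)), -5)) = -(-224/3 - 8*(12 - 1*(-5))) = -(-224/3 - 8*(12 + 5)) = -(-224/3 - 8*17) = -(-224/3 - 136) = -1*(-632/3) = 632/3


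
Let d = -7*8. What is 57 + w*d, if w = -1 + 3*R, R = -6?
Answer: 1121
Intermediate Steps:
d = -56
w = -19 (w = -1 + 3*(-6) = -1 - 18 = -19)
57 + w*d = 57 - 19*(-56) = 57 + 1064 = 1121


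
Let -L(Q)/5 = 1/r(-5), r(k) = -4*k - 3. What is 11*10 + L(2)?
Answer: 1865/17 ≈ 109.71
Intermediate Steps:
r(k) = -3 - 4*k
L(Q) = -5/17 (L(Q) = -5/(-3 - 4*(-5)) = -5/(-3 + 20) = -5/17)
11*10 + L(2) = 11*10 - 5/17 = 110 - 5/17 = 1865/17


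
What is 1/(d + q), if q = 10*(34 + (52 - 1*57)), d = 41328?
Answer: 1/41618 ≈ 2.4028e-5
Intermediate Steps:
q = 290 (q = 10*(34 + (52 - 57)) = 10*(34 - 5) = 10*29 = 290)
1/(d + q) = 1/(41328 + 290) = 1/41618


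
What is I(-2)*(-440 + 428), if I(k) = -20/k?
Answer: -120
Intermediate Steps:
I(-2)*(-440 + 428) = (-20/(-2))*(-440 + 428) = -20*(-½)*(-12) = 10*(-12) = -120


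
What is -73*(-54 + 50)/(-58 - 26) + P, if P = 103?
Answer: 2090/21 ≈ 99.524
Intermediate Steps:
-73*(-54 + 50)/(-58 - 26) + P = -73*(-54 + 50)/(-58 - 26) + 103 = -(-292)/(-84) + 103 = -(-292)*(-1)/84 + 103 = -73*1/21 + 103 = -73/21 + 103 = 2090/21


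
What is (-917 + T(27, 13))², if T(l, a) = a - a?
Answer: 840889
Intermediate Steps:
T(l, a) = 0
(-917 + T(27, 13))² = (-917 + 0)² = (-917)² = 840889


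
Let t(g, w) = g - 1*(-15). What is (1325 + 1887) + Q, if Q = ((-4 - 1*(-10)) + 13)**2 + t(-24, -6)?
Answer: 3564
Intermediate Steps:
t(g, w) = 15 + g (t(g, w) = g + 15 = 15 + g)
Q = 352 (Q = ((-4 - 1*(-10)) + 13)**2 + (15 - 24) = ((-4 + 10) + 13)**2 - 9 = (6 + 13)**2 - 9 = 19**2 - 9 = 361 - 9 = 352)
(1325 + 1887) + Q = (1325 + 1887) + 352 = 3212 + 352 = 3564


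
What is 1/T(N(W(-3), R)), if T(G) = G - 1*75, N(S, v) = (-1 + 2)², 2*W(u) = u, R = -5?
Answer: -1/74 ≈ -0.013514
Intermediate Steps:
W(u) = u/2
N(S, v) = 1 (N(S, v) = 1² = 1)
T(G) = -75 + G (T(G) = G - 75 = -75 + G)
1/T(N(W(-3), R)) = 1/(-75 + 1) = 1/(-74) = -1/74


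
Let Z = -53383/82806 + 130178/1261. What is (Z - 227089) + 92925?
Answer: -13998473452519/104418366 ≈ -1.3406e+5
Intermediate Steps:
Z = 10712203505/104418366 (Z = -53383*1/82806 + 130178*(1/1261) = -53383/82806 + 130178/1261 = 10712203505/104418366 ≈ 102.59)
(Z - 227089) + 92925 = (10712203505/104418366 - 227089) + 92925 = -23701550113069/104418366 + 92925 = -13998473452519/104418366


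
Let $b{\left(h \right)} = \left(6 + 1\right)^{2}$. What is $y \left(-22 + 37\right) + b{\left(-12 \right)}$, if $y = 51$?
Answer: $814$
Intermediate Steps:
$b{\left(h \right)} = 49$ ($b{\left(h \right)} = 7^{2} = 49$)
$y \left(-22 + 37\right) + b{\left(-12 \right)} = 51 \left(-22 + 37\right) + 49 = 51 \cdot 15 + 49 = 765 + 49 = 814$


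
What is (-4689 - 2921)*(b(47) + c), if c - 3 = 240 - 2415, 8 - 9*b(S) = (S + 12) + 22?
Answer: 149315810/9 ≈ 1.6591e+7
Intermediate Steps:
b(S) = -26/9 - S/9 (b(S) = 8/9 - ((S + 12) + 22)/9 = 8/9 - ((12 + S) + 22)/9 = 8/9 - (34 + S)/9 = 8/9 + (-34/9 - S/9) = -26/9 - S/9)
c = -2172 (c = 3 + (240 - 2415) = 3 - 2175 = -2172)
(-4689 - 2921)*(b(47) + c) = (-4689 - 2921)*((-26/9 - ⅑*47) - 2172) = -7610*((-26/9 - 47/9) - 2172) = -7610*(-73/9 - 2172) = -7610*(-19621/9) = 149315810/9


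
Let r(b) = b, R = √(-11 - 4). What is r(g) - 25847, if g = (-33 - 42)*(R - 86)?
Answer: -19397 - 75*I*√15 ≈ -19397.0 - 290.47*I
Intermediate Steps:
R = I*√15 (R = √(-15) = I*√15 ≈ 3.873*I)
g = 6450 - 75*I*√15 (g = (-33 - 42)*(I*√15 - 86) = -75*(-86 + I*√15) = 6450 - 75*I*√15 ≈ 6450.0 - 290.47*I)
r(g) - 25847 = (6450 - 75*I*√15) - 25847 = -19397 - 75*I*√15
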